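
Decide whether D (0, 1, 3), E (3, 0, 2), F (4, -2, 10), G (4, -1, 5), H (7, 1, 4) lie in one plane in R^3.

No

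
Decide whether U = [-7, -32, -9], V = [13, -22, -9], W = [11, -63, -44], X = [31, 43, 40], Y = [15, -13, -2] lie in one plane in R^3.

Yes

The plane through U, V, W has normal n = UV × UW = (-350, 700, -800) and equation n·P = -12750.
Checking the remaining points: n·X = -12750, n·Y = -12750.
All equal -12750, so all 5 points lie in one plane.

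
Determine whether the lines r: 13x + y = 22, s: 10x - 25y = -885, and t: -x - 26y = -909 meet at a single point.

Yes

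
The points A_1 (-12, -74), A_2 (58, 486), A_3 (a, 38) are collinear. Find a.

2

The three points are collinear iff det[A_1A_2; A_1A_3] = 0.
This determinant is linear in a: (-560)a + (1120) = 0, so a = 2.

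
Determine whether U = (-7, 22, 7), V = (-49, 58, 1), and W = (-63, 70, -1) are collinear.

UV = (-42, 36, -6), UW = (-56, 48, -8).
UV × UW = (0, 0, 0).
The cross product vanishes, so the three points are collinear.

Yes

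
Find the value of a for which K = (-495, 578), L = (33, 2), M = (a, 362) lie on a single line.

Collinearity: (M − K) must be parallel to (L − K) = (528, -576).
Cross-multiplying the components: (a − (-495))·(-576) = (-216)·(528).
Solving gives a = -297.

-297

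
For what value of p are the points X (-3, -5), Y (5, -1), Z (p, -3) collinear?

Collinearity: (Z − X) must be parallel to (Y − X) = (8, 4).
Cross-multiplying the components: (p − (-3))·(4) = (2)·(8).
Solving gives p = 1.

1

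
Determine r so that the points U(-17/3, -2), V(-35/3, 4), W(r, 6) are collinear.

-41/3

Collinearity: (W − U) must be parallel to (V − U) = (-6, 6).
Cross-multiplying the components: (r − (-17/3))·(6) = (8)·(-6).
Solving gives r = -41/3.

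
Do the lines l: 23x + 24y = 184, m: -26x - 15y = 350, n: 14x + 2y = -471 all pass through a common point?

The three lines meet at one point iff the augmented coefficient matrix [aᵢ bᵢ cᵢ] has rank < 3, i.e. its determinant vanishes.
Here the determinant is -837.
Nonzero, so no common point exists.

No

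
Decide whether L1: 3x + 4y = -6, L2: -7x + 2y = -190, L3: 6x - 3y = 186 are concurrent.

Lines aᵢx + bᵢy = cᵢ with pairwise distinct directions are concurrent exactly when det[aᵢ bᵢ cᵢ] = 0.
Here the determinant is 0.
It vanishes, so the lines are concurrent at (22, -18).

Yes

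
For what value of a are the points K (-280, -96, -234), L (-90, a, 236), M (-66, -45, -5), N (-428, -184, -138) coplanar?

Normal to plane KMN: n = (25048, -54436, -11284); plane equation n·P = 852872.
Requiring n·L = 852872: (-54436)a + (-4917344) = 852872.
So a = -106.

-106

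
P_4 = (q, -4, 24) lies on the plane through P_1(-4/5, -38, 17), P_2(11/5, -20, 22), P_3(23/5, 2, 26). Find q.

17/5

A normal to the plane is n = P_1P_2 × P_1P_3 = (-38, 0, 114/5).
P_4 lies in the plane iff n · P_1P_4 = 0.
This gives (-38)q + (646/5) = 0, so q = 17/5.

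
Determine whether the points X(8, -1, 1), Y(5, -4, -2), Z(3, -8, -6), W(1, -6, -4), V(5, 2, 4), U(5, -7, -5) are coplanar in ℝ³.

Yes

The plane through X, Y, Z has normal n = XY × XZ = (0, -6, 6) and equation n·P = 12.
Checking the remaining points: n·W = 12, n·V = 12, n·U = 12.
All equal 12, so all 6 points lie in one plane.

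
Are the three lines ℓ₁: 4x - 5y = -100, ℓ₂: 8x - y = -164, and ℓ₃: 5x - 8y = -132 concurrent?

The three lines meet at one point iff the augmented coefficient matrix [aᵢ bᵢ cᵢ] has rank < 3, i.e. its determinant vanishes.
Here the determinant is 0.
It vanishes, so the lines are concurrent at (-20, 4).

Yes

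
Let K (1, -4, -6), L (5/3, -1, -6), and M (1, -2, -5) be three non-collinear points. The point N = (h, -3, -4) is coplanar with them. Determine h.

1/3

Coplanarity requires KL · (KM × KN) = 0.
KL = (2/3, 3, 0), KM = (0, 2, 1); the triple product is linear in h with coefficient 3 and constant term -1.
Setting it to zero: h = 1/3.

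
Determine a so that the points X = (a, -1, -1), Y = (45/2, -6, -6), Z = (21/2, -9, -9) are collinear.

Collinearity requires XY × XZ = 0; each component is linear in a.
The y-component gives (-3)a + (255/2) = 0, so a = 85/2.
The remaining components then also vanish.

85/2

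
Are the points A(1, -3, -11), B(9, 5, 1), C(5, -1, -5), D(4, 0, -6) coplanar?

The four points are coplanar iff the 3×3 determinant with rows AB, AC, AD is zero.
Rows: (8, 8, 12), (4, 2, 6), (3, 3, 5).
Expanding along the first row: (8)(-8) − (8)(2) + (12)(6) = -8.
Nonzero ⇒ not coplanar.

No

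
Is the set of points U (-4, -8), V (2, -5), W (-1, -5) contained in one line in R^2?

UV = (6, 3), UW = (3, 3).
Twice the signed area of △UVW is (6)(3) − (3)(3) = 9.
The area is nonzero, so the three points are not collinear.

No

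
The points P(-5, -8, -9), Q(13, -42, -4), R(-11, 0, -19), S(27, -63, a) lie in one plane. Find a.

The points are coplanar iff PQ · (PR × PS) = 0.
Expanding, this is linear in a: (-60)a + (810) = 0.
So a = 27/2.

27/2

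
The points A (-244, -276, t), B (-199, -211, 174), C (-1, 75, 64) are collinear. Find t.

199

Direction BC = (198, 286, -110). From the x-coordinate of A, the parameter along the line is τ = (-244 − (-199))/198 = -5/22.
Then t = 174 + (-5/22)·(-110) = 199.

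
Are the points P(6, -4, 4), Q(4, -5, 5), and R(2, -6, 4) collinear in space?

PQ = (-2, -1, 1), PR = (-4, -2, 0).
Comparing components 2 and 3: (-1)(0) − (1)(-2) = 2 ≠ 0, so PQ and PR are not parallel and the points are not collinear.

No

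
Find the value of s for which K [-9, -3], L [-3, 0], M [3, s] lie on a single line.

3

Collinearity: (M − K) must be parallel to (L − K) = (6, 3).
Cross-multiplying the components: (s − (-3))·(6) = (12)·(3).
Solving gives s = 3.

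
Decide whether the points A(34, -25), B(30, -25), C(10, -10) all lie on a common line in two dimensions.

No

AB = (-4, 0), AC = (-24, 15).
If collinear, AC would be a scalar multiple of AB. But (-4)·(15) ≠ (0)·(-24) (difference -60), so they are not parallel; the points are not collinear.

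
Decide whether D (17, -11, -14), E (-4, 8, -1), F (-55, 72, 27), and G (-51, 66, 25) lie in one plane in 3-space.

With D as base: DE = (-21, 19, 13), DF = (-72, 83, 41), DG = (-68, 77, 39).
DF × DG = (80, 20, 100).
DE · (DF × DG) = 0.
The scalar triple product vanishes, so the four points are coplanar.

Yes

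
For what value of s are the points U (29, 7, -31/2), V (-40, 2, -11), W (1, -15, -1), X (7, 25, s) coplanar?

-53/2

Normal to plane UVW: n = (53/2, 1749/2, 1378); plane equation n·P = -14469.
Requiring n·X = -14469: (1378)s + (22048) = -14469.
So s = -53/2.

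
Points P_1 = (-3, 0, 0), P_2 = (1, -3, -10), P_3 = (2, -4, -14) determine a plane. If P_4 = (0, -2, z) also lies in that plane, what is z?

-6

A normal to the plane is n = P_1P_2 × P_1P_3 = (2, 6, -1).
P_4 lies in the plane iff n · P_1P_4 = 0.
This gives (-1)z + (-6) = 0, so z = -6.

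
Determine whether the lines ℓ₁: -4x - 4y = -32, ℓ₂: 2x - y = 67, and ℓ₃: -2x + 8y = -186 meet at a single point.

Yes

Intersecting ℓ₁ and ℓ₂: solving the 2×2 system gives (x, y) = (25, -17).
Substitute into ℓ₃: (-2)(25) + (8)(-17) = -186.
This equals -186, so (25, -17) lies on all three lines and they are concurrent.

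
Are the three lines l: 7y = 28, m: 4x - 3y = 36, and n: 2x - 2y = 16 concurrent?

The three lines meet at one point iff the augmented coefficient matrix [aᵢ bᵢ cᵢ] has rank < 3, i.e. its determinant vanishes.
Here the determinant is 0.
It vanishes, so the lines are concurrent at (12, 4).

Yes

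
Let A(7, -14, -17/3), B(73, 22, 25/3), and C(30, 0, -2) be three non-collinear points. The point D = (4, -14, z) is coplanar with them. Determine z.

-23/3

Coplanarity requires AB · (AC × AD) = 0.
AB = (66, 36, 14), AC = (23, 14, 11/3); the triple product is linear in z with coefficient 96 and constant term 736.
Setting it to zero: z = -23/3.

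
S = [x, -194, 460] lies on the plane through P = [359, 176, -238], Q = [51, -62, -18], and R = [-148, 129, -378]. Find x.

746

The plane through P, Q, R has equation 43660x − 154660y − 106190z = 13727000.
Substituting S: (43660)x + (-18843360) = 13727000, so x = 746.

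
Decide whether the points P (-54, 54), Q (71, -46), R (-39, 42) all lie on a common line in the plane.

PQ = (125, -100), PR = (15, -12).
Checking proportionality: PR = 3/25·PQ, so the vectors are parallel and the points are collinear.

Yes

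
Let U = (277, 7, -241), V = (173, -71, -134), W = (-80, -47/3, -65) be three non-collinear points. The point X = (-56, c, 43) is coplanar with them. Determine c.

-503/3

A normal to the plane is n = UV × UW = (-33908/3, -19895, -76466/3).
X lies in the plane iff n · UX = 0.
This gives (-19895)c + (-10007185/3) = 0, so c = -503/3.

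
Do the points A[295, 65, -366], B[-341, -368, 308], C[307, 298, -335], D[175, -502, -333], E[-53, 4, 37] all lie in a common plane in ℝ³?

The plane through A, B, C has normal n = AB × AC = (-170465, 27804, -142992) and equation n·P = 3855157.
Checking the remaining points: n·D = 3827353, n·E = 3855157.
Since n·D = 3827353 ≠ 3855157, D is off the plane and the points are not all coplanar.

No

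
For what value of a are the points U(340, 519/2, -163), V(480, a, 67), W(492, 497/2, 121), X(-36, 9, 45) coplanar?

Normal to plane UWX: n = (68854, -138400, -42212); plane equation n·P = -5623884.
Requiring n·V = -5623884: (-138400)a + (30221716) = -5623884.
So a = 259.

259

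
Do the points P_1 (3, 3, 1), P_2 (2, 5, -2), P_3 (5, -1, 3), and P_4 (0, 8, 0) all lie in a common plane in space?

No

The four points are coplanar iff the 3×3 determinant with rows P_1P_2, P_1P_3, P_1P_4 is zero.
Rows: (-1, 2, -3), (2, -4, 2), (-3, 5, -1).
Expanding along the first row: (-1)(-6) − (2)(4) + (-3)(-2) = 4.
Nonzero ⇒ not coplanar.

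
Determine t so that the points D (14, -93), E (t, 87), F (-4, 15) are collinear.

Collinearity: (E − D) must be parallel to (F − D) = (-18, 108).
Cross-multiplying the components: (t − 14)·(108) = (180)·(-18).
Solving gives t = -16.

-16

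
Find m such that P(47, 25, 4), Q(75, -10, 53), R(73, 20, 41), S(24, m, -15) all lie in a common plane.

-15

The points are coplanar iff PQ · (PR × PS) = 0.
Expanding, this is linear in m: (238)m + (3570) = 0.
So m = -15.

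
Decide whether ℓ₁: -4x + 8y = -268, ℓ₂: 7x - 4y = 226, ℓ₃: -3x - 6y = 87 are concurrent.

Lines aᵢx + bᵢy = cᵢ with pairwise distinct directions are concurrent exactly when det[aᵢ bᵢ cᵢ] = 0.
Here the determinant is 144.
Nonzero, so no common point exists.

No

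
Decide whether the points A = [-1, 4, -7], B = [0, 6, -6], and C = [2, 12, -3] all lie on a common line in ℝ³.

No

AB = (1, 2, 1), AC = (3, 8, 4).
Comparing components 3 and 1: (1)(3) − (1)(4) = -1 ≠ 0, so AB and AC are not parallel and the points are not collinear.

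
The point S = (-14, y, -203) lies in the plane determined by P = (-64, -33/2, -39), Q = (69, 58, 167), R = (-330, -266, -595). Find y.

-157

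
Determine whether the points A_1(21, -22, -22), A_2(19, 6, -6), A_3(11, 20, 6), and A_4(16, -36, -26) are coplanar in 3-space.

The four points are coplanar iff the 3×3 determinant with rows A_1A_2, A_1A_3, A_1A_4 is zero.
Rows: (-2, 28, 16), (-10, 42, 28), (-5, -14, -4).
Expanding along the first row: (-2)(224) − (28)(180) + (16)(350) = 112.
Nonzero ⇒ not coplanar.

No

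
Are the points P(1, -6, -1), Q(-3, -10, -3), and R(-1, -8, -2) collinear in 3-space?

Yes

PQ = (-4, -4, -2), PR = (-2, -2, -1).
PQ × PR = (0, 0, 0).
The cross product vanishes, so the three points are collinear.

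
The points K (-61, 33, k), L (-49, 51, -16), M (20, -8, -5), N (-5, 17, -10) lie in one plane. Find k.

-10

The points are coplanar iff KL · (KM × KN) = 0.
Expanding, this is linear in k: (-250)k + (-2500) = 0.
So k = -10.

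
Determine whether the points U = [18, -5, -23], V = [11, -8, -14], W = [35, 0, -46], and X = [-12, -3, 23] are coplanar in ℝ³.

With U as base: UV = (-7, -3, 9), UW = (17, 5, -23), UX = (-30, 2, 46).
UW × UX = (276, -92, 184).
UV · (UW × UX) = 0.
The scalar triple product vanishes, so the four points are coplanar.

Yes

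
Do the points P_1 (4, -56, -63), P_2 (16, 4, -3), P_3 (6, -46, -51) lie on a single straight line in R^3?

P_1P_2 = (12, 60, 60), P_1P_3 = (2, 10, 12).
Comparing components 2 and 3: (60)(12) − (60)(10) = 120 ≠ 0, so P_1P_2 and P_1P_3 are not parallel and the points are not collinear.

No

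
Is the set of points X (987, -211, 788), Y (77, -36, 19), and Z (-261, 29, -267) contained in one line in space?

No

XY = (-910, 175, -769), XZ = (-1248, 240, -1055).
XY × XZ = (-65, -338, 0).
The cross product is nonzero, so the points do not lie on one line.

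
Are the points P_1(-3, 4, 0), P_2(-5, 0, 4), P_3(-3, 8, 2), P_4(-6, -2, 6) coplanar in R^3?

With P_1 as base: P_1P_2 = (-2, -4, 4), P_1P_3 = (0, 4, 2), P_1P_4 = (-3, -6, 6).
P_1P_3 × P_1P_4 = (36, -6, 12).
P_1P_2 · (P_1P_3 × P_1P_4) = 0.
The scalar triple product vanishes, so the four points are coplanar.

Yes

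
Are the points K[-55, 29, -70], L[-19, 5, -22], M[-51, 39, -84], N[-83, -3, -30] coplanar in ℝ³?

Yes

A normal to the plane through K, L, M is n = KL × KM = (-144, 696, 456).
The plane has equation n·P = -3816. For N: n·N = -3816.
Equal, so N lies in the plane and all four are coplanar.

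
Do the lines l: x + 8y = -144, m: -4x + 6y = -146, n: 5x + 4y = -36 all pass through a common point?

Yes

Intersecting l and m: solving the 2×2 system gives (x, y) = (8, -19).
Substitute into n: (5)(8) + (4)(-19) = -36.
This equals -36, so (8, -19) lies on all three lines and they are concurrent.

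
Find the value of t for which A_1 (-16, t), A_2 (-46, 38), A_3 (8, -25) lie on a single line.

Collinearity: (A_1 − A_2) must be parallel to (A_3 − A_2) = (54, -63).
Cross-multiplying the components: (t − 38)·(54) = (30)·(-63).
Solving gives t = 3.

3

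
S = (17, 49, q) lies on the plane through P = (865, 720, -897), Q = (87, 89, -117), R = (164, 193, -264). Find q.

-75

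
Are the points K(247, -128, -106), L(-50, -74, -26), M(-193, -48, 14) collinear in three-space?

KL = (-297, 54, 80), KM = (-440, 80, 120).
Comparing components 2 and 3: (54)(120) − (80)(80) = 80 ≠ 0, so KL and KM are not parallel and the points are not collinear.

No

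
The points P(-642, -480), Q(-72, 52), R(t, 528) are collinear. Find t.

Collinearity: (R − P) must be parallel to (Q − P) = (570, 532).
Cross-multiplying the components: (t − (-642))·(532) = (1008)·(570).
Solving gives t = 438.

438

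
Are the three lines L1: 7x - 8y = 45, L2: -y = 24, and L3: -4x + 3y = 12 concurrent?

Yes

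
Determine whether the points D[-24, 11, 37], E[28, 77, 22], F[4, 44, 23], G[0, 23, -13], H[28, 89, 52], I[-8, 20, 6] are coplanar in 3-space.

The plane through D, E, F has normal n = DE × DF = (-429, 308, -132) and equation n·P = 8800.
Checking the remaining points: n·G = 8800, n·H = 8536, n·I = 8800.
Since n·H = 8536 ≠ 8800, H is off the plane and the points are not all coplanar.

No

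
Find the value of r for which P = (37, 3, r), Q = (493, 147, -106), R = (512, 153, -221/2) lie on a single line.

Direction QR = (19, 6, -9/2). From the x-coordinate of P, the parameter along the line is τ = (37 − 493)/19 = -24.
Then r = (-106) + (-24)·(-9/2) = 2.

2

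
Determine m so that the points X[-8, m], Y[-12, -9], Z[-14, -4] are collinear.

The three points are collinear iff det[XY; XZ] = 0.
This determinant is linear in m: (-2)m + (-38) = 0, so m = -19.

-19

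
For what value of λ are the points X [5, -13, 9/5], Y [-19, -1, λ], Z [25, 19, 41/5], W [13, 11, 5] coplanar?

-3

Normal to plane XZW: n = (-256/5, -64/5, 224); plane equation n·P = 1568/5.
Requiring n·Y = 1568/5: (224)λ + (4928/5) = 1568/5.
So λ = -3.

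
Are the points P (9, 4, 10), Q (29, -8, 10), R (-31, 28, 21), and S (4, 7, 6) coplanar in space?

Yes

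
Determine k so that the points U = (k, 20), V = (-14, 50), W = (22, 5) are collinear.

10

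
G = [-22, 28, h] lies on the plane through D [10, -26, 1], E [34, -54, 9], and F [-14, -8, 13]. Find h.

The plane through D, E, F has equation −480x − 480y − 240z = 7440.
Substituting G: (-240)h + (-2880) = 7440, so h = -43.

-43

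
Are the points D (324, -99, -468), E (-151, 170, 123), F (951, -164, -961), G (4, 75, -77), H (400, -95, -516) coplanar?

Yes

The plane through D, E, F has normal n = DE × DF = (-94202, 136382, -137788) and equation n·P = 20461518.
Checking the remaining points: n·G = 20461518, n·H = 20461518.
All equal 20461518, so all 5 points lie in one plane.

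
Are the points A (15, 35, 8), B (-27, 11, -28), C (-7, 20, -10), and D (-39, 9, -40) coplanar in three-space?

Yes

With A as base: AB = (-42, -24, -36), AC = (-22, -15, -18), AD = (-54, -26, -48).
AC × AD = (252, -84, -238).
AB · (AC × AD) = 0.
The scalar triple product vanishes, so the four points are coplanar.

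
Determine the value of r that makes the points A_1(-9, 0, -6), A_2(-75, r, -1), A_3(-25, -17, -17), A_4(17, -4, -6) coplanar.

19

Normal to plane A_1A_3A_4: n = (-44, -286, 506); plane equation n·P = -2640.
Requiring n·A_2 = -2640: (-286)r + (2794) = -2640.
So r = 19.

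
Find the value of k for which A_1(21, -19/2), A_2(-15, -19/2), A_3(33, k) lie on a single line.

-19/2

The three points are collinear iff det[A_1A_2; A_1A_3] = 0.
This determinant is linear in k: (-36)k + (-342) = 0, so k = -19/2.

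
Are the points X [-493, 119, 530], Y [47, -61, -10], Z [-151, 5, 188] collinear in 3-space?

Yes

XY = (540, -180, -540), XZ = (342, -114, -342).
Each component of XZ is 19/30 times the corresponding component of XY, so XZ = 19/30·XY and the points are collinear.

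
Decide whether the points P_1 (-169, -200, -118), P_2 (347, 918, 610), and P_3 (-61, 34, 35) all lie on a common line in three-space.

No

P_1P_2 = (516, 1118, 728), P_1P_3 = (108, 234, 153).
Comparing components 2 and 3: (1118)(153) − (728)(234) = 702 ≠ 0, so P_1P_2 and P_1P_3 are not parallel and the points are not collinear.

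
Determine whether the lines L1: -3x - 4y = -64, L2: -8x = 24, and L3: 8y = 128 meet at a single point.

Intersecting L1 and L2: solving the 2×2 system gives (x, y) = (-3, 73/4).
Substitute into L3: (0)(-3) + (8)(73/4) = 146.
But L3 requires 128 ≠ 146, so the three lines have no common point.

No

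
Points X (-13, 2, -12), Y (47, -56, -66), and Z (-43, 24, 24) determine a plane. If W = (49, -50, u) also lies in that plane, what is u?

The plane through X, Y, Z has equation −900x − 540y − 420z = 15660.
Substituting W: (-420)u + (-17100) = 15660, so u = -78.

-78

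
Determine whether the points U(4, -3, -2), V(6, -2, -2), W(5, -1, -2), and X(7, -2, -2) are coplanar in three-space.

Yes

With U as base: UV = (2, 1, 0), UW = (1, 2, 0), UX = (3, 1, 0).
UW × UX = (0, 0, -5).
UV · (UW × UX) = 0.
The scalar triple product vanishes, so the four points are coplanar.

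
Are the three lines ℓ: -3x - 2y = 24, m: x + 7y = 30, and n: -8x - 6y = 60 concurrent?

Yes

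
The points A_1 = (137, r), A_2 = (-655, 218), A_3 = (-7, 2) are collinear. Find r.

-46

The three points are collinear iff det[A_1A_2; A_1A_3] = 0.
This determinant is linear in r: (648)r + (29808) = 0, so r = -46.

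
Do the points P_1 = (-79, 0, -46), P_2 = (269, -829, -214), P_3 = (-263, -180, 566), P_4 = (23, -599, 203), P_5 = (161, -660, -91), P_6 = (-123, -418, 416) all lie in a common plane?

The plane through P_1, P_2, P_3 has normal n = P_1P_2 × P_1P_3 = (-537588, -182064, -215176) and equation n·P = 52367548.
Checking the remaining points: n·P_4 = 53011084, n·P_5 = 53191588, n·P_6 = 52712860.
Since n·P_4 = 53011084 ≠ 52367548, P_4 is off the plane and the points are not all coplanar.

No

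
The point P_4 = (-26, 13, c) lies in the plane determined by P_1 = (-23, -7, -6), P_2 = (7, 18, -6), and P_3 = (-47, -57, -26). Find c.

Coplanarity requires P_1P_2 · (P_1P_3 × P_1P_4) = 0.
P_1P_2 = (30, 25, 0), P_1P_3 = (-24, -50, -20); the triple product is linear in c with coefficient -900 and constant term 8100.
Setting it to zero: c = 9.

9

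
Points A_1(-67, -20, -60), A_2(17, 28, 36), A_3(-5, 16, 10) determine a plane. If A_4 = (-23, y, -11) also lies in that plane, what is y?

6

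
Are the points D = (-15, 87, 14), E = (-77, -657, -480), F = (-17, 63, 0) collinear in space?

DE = (-62, -744, -494), DF = (-2, -24, -14).
DE × DF = (-1440, 120, 0).
The cross product is nonzero, so the points do not lie on one line.

No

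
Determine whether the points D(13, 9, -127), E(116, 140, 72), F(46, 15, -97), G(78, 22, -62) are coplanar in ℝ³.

A normal to the plane through D, E, F is n = DE × DF = (2736, 3477, -3705).
The plane has equation n·P = 537396. For G: n·G = 519612.
519612 ≠ 537396, so G is off the plane.

No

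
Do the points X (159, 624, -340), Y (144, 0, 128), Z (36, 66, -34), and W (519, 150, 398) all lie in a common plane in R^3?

No

The four points are coplanar iff the 3×3 determinant with rows XY, XZ, XW is zero.
Rows: (-15, -624, 468), (-123, -558, 306), (360, -474, 738).
Expanding along the first row: (-15)(-266760) − (-624)(-200934) + (468)(259182) = -84240.
Nonzero ⇒ not coplanar.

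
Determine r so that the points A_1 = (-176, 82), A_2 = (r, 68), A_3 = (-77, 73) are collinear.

The three points are collinear iff det[A_1A_2; A_1A_3] = 0.
This determinant is linear in r: (-9)r + (-198) = 0, so r = -22.

-22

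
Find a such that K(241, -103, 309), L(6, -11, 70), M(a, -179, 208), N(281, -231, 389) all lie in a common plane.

96

The points are coplanar iff KL · (KM × KN) = 0.
Expanding, this is linear in a: (23232)a + (-2230272) = 0.
So a = 96.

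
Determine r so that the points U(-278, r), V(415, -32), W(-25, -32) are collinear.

Collinearity: (U − V) must be parallel to (W − V) = (-440, 0).
Cross-multiplying the components: (r − (-32))·(-440) = (-693)·(0).
Solving gives r = -32.

-32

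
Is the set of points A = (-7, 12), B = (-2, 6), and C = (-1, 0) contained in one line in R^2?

AB = (5, -6), AC = (6, -12).
det[AB; AC] = (5)(-12) − (-6)(6) = -24.
The determinant is nonzero, so they are not collinear.

No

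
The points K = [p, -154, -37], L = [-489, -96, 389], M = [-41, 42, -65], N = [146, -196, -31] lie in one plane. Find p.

The points are coplanar iff KL · (KM × KN) = 0.
Expanding, this is linear in p: (103360)p + (-11679680) = 0.
So p = 113.

113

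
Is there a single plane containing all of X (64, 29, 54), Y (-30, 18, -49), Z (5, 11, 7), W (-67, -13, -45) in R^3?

With X as base: XY = (-94, -11, -103), XZ = (-59, -18, -47), XW = (-131, -42, -99).
XZ × XW = (-192, 316, 120).
XY · (XZ × XW) = 2212.
Since 2212 ≠ 0, the four points are not coplanar.

No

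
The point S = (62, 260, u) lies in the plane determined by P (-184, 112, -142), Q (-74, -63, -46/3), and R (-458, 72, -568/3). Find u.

-488/3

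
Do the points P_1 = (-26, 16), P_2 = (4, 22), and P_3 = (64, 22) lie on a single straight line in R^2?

No

P_1P_2 = (30, 6), P_1P_3 = (90, 6).
det[P_1P_2; P_1P_3] = (30)(6) − (6)(90) = -360.
The determinant is nonzero, so they are not collinear.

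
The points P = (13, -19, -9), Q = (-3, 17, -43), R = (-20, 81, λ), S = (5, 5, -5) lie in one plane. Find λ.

11

The points are coplanar iff PQ · (PR × PS) = 0.
Expanding, this is linear in λ: (96)λ + (-1056) = 0.
So λ = 11.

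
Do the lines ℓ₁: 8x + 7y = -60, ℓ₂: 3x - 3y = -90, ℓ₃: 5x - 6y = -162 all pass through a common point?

Lines aᵢx + bᵢy = cᵢ with pairwise distinct directions are concurrent exactly when det[aᵢ bᵢ cᵢ] = 0.
Here the determinant is 0.
It vanishes, so the lines are concurrent at (-18, 12).

Yes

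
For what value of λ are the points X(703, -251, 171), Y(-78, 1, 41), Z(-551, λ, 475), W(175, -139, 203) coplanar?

-96

Coplanarity ⇔ det[XY; XZ; XW] = 0.
Expanding, this is linear in λ: (-93632)λ + (-8988672) = 0.
So λ = -96.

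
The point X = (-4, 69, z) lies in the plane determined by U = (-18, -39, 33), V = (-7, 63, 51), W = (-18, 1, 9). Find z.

69

A normal to the plane is n = UV × UW = (-3168, 264, 440).
X lies in the plane iff n · UX = 0.
This gives (440)z + (-30360) = 0, so z = 69.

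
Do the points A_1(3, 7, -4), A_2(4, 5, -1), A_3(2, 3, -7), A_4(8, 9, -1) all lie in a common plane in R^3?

No

The four points are coplanar iff the 3×3 determinant with rows A_1A_2, A_1A_3, A_1A_4 is zero.
Rows: (1, -2, 3), (-1, -4, -3), (5, 2, 3).
Expanding along the first row: (1)(-6) − (-2)(12) + (3)(18) = 72.
Nonzero ⇒ not coplanar.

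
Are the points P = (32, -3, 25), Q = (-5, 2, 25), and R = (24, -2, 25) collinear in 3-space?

PQ = (-37, 5, 0), PR = (-8, 1, 0).
PQ × PR = (0, 0, 3).
The cross product is nonzero, so the points do not lie on one line.

No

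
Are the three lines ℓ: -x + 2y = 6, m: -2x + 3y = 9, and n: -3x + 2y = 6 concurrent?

Yes

Intersecting ℓ and m: solving the 2×2 system gives (x, y) = (0, 3).
Substitute into n: (-3)(0) + (2)(3) = 6.
This equals 6, so (0, 3) lies on all three lines and they are concurrent.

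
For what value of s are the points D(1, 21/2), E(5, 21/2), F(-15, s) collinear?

Collinearity: (F − D) must be parallel to (E − D) = (4, 0).
Cross-multiplying the components: (s − 21/2)·(4) = (-16)·(0).
Solving gives s = 21/2.

21/2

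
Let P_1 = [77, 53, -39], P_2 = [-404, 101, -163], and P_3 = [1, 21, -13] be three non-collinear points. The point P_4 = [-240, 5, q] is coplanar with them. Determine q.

A normal to the plane is n = P_1P_2 × P_1P_3 = (-2720, 21930, 19040).
P_4 lies in the plane iff n · P_1P_4 = 0.
This gives (19040)q + (552160) = 0, so q = -29.

-29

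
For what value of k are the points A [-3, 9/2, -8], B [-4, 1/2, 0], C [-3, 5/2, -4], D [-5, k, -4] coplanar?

5/2

The points are coplanar iff AB · (AC × AD) = 0.
Expanding, this is linear in k: (4)k + (-10) = 0.
So k = 5/2.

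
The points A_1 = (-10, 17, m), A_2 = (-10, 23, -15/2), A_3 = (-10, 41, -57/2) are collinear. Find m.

Collinearity requires A_1A_2 × A_1A_3 = 0; each component is linear in m.
The x-component gives (18)m + (9) = 0, so m = -1/2.
The remaining components then also vanish.

-1/2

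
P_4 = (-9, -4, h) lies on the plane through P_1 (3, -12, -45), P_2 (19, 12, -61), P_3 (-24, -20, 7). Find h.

-13

Coplanarity requires P_1P_2 · (P_1P_3 × P_1P_4) = 0.
P_1P_2 = (16, 24, -16), P_1P_3 = (-27, -8, 52); the triple product is linear in h with coefficient 520 and constant term 6760.
Setting it to zero: h = -13.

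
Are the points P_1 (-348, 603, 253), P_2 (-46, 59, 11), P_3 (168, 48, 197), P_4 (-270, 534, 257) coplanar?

No

With P_1 as base: P_1P_2 = (302, -544, -242), P_1P_3 = (516, -555, -56), P_1P_4 = (78, -69, 4).
P_1P_3 × P_1P_4 = (-6084, -6432, 7686).
P_1P_2 · (P_1P_3 × P_1P_4) = -198372.
Since -198372 ≠ 0, the four points are not coplanar.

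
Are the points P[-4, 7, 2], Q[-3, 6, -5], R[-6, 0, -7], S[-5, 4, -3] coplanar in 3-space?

No

With P as base: PQ = (1, -1, -7), PR = (-2, -7, -9), PS = (-1, -3, -5).
PR × PS = (8, -1, -1).
PQ · (PR × PS) = 16.
Since 16 ≠ 0, the four points are not coplanar.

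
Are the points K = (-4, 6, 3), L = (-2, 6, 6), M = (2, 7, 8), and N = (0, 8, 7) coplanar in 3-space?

No

With K as base: KL = (2, 0, 3), KM = (6, 1, 5), KN = (4, 2, 4).
KM × KN = (-6, -4, 8).
KL · (KM × KN) = 12.
Since 12 ≠ 0, the four points are not coplanar.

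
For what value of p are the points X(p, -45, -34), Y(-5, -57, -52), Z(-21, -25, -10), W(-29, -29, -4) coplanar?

The points are coplanar iff XY · (XZ × XW) = 0.
Expanding, this is linear in p: (-360)p + (-4680) = 0.
So p = -13.

-13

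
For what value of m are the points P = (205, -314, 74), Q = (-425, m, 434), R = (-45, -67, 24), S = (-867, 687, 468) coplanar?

262

The points are coplanar iff PQ · (PR × PS) = 0.
Expanding, this is linear in m: (152100)m + (-39850200) = 0.
So m = 262.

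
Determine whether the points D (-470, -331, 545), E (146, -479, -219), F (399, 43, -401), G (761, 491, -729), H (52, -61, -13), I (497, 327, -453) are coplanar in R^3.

Yes

The plane through D, E, F has normal n = DE × DF = (425744, -81180, 358996) and equation n·P = 22423720.
Checking the remaining points: n·G = 22423720, n·H = 22423720, n·I = 22423720.
All equal 22423720, so all 6 points lie in one plane.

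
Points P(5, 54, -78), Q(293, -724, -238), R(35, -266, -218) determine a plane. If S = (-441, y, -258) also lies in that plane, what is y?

The plane through P, Q, R has equation 57720x + 35520y − 68820z = 7574640.
Substituting S: (35520)y + (-7698960) = 7574640, so y = 430.

430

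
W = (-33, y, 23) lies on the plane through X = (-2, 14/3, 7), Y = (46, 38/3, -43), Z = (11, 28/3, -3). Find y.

-12

Coplanarity requires XY · (XZ × XW) = 0.
XY = (48, 8, -50), XZ = (13, 14/3, -10); the triple product is linear in y with coefficient -170 and constant term -2040.
Setting it to zero: y = -12.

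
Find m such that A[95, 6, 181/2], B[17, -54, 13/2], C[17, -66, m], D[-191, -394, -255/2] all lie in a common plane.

Normal to plane ABD: n = (-20520, 7020, 14040); plane equation n·P = -636660.
Requiring n·C = -636660: (14040)m + (-812160) = -636660.
So m = 25/2.

25/2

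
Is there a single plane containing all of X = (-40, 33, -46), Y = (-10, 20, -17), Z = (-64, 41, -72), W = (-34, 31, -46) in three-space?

A normal to the plane through X, Y, Z is n = XY × XZ = (106, 84, -72).
The plane has equation n·P = 1844. For W: n·W = 2312.
2312 ≠ 1844, so W is off the plane.

No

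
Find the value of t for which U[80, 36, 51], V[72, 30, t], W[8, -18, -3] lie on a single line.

45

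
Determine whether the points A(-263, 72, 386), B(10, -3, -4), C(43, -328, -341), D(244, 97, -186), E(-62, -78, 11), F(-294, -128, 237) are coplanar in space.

The plane through A, B, C has normal n = AB × AC = (-101475, 79131, -86250) and equation n·P = -907143.
Checking the remaining points: n·D = -1041693, n·E = -829518, n·F = -736368.
Since n·D = -1041693 ≠ -907143, D is off the plane and the points are not all coplanar.

No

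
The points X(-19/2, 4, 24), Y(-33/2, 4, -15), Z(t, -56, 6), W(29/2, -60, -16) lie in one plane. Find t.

Normal to plane XYW: n = (-2496, -1216, 448); plane equation n·P = 29600.
Requiring n·Z = 29600: (-2496)t + (70784) = 29600.
So t = 33/2.

33/2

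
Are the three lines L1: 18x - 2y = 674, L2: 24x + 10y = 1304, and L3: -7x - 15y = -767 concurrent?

Intersecting L1 and L2: solving the 2×2 system gives (x, y) = (41, 32).
Substitute into L3: (-7)(41) + (-15)(32) = -767.
This equals -767, so (41, 32) lies on all three lines and they are concurrent.

Yes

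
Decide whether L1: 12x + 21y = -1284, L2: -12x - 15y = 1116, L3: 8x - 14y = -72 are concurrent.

The three lines meet at one point iff the augmented coefficient matrix [aᵢ bᵢ cᵢ] has rank < 3, i.e. its determinant vanishes.
Here the determinant is 0.
It vanishes, so the lines are concurrent at (-58, -28).

Yes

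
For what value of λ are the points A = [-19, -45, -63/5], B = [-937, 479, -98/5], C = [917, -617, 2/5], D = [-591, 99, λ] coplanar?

Coplanarity ⇔ det[AB; AC; AD] = 0.
Expanding, this is linear in λ: (34632)λ + (-1974024/5) = 0.
So λ = 57/5.

57/5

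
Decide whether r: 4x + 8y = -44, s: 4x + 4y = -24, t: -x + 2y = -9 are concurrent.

The three lines meet at one point iff the augmented coefficient matrix [aᵢ bᵢ cᵢ] has rank < 3, i.e. its determinant vanishes.
Here the determinant is 0.
It vanishes, so the lines are concurrent at (-1, -5).

Yes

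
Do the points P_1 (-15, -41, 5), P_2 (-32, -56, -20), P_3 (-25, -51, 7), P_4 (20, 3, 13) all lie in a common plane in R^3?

No

The four points are coplanar iff the 3×3 determinant with rows P_1P_2, P_1P_3, P_1P_4 is zero.
Rows: (-17, -15, -25), (-10, -10, 2), (35, 44, 8).
Expanding along the first row: (-17)(-168) − (-15)(-150) + (-25)(-90) = 2856.
Nonzero ⇒ not coplanar.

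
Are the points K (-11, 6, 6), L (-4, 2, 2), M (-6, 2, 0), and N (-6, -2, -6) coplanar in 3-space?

No

With K as base: KL = (7, -4, -4), KM = (5, -4, -6), KN = (5, -8, -12).
KM × KN = (0, 30, -20).
KL · (KM × KN) = -40.
Since -40 ≠ 0, the four points are not coplanar.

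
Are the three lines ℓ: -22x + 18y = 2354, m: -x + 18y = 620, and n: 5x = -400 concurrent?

Intersecting ℓ and m: solving the 2×2 system gives (x, y) = (-578/7, 209/7).
Substitute into n: (5)(-578/7) + (0)(209/7) = -2890/7.
But n requires -400 ≠ -2890/7, so the three lines have no common point.

No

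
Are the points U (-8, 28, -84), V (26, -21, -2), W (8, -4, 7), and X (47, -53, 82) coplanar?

No

A normal to the plane through U, V, W is n = UV × UW = (-1835, -1782, -304).
The plane has equation n·P = -9680. For X: n·X = -16727.
-16727 ≠ -9680, so X is off the plane.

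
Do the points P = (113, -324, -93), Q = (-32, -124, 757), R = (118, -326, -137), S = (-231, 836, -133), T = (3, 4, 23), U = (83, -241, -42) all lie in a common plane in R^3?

The plane through P, Q, R has normal n = PQ × PR = (-7100, -2130, -710) and equation n·X = -46150.
Checking the remaining points: n·S = -46150, n·T = -46150, n·U = -46150.
All equal -46150, so all 6 points lie in one plane.

Yes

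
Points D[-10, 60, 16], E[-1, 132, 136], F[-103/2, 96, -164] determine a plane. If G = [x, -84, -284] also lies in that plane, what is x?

Coplanarity requires DE · (DF × DG) = 0.
DE = (9, 72, 120), DF = (-83/2, 36, -180); the triple product is linear in x with coefficient -17280 and constant term -682560.
Setting it to zero: x = -79/2.

-79/2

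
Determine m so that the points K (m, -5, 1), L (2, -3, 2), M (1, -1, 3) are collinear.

Direction LM = (-1, 2, 1). From the y-coordinate of K, the parameter along the line is τ = (-5 − (-3))/2 = -1.
Then m = 2 + (-1)·(-1) = 3.

3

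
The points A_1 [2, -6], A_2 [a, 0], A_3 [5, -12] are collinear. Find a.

The three points are collinear iff det[A_1A_2; A_1A_3] = 0.
This determinant is linear in a: (-6)a + (-6) = 0, so a = -1.

-1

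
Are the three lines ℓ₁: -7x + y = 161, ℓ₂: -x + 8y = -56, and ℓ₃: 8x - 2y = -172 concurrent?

No

The three lines meet at one point iff the augmented coefficient matrix [aᵢ bᵢ cᵢ] has rank < 3, i.e. its determinant vanishes.
Here the determinant is -186.
Nonzero, so no common point exists.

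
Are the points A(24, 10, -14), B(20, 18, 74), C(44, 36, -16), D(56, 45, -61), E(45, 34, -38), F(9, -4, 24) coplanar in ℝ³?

Yes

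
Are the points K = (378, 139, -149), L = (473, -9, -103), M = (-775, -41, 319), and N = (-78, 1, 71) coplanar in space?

No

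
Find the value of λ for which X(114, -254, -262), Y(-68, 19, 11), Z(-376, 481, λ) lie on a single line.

473

Direction XY = (-182, 273, 273). From the x-coordinate of Z, the parameter along the line is τ = (-376 − 114)/(-182) = 35/13.
Then λ = (-262) + 35/13·(273) = 473.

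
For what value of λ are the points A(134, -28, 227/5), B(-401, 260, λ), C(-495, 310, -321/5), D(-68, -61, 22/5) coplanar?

-239/5

The points are coplanar iff AB · (AC × AD) = 0.
Expanding, this is linear in λ: (89033)λ + (21278887/5) = 0.
So λ = -239/5.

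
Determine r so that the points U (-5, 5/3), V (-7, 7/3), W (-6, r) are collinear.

Collinearity: (W − U) must be parallel to (V − U) = (-2, 2/3).
Cross-multiplying the components: (r − 5/3)·(-2) = (-1)·(2/3).
Solving gives r = 2.

2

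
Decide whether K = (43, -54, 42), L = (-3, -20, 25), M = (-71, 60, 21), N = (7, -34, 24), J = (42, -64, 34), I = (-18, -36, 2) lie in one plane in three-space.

No

The plane through K, L, M has normal n = KL × KM = (1224, 972, -1368) and equation n·P = -57312.
Checking the remaining points: n·N = -57312, n·J = -57312, n·I = -59760.
Since n·I = -59760 ≠ -57312, I is off the plane and the points are not all coplanar.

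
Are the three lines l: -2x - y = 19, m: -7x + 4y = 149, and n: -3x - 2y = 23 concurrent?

Lines aᵢx + bᵢy = cᵢ with pairwise distinct directions are concurrent exactly when det[aᵢ bᵢ cᵢ] = 0.
Here the determinant is 0.
It vanishes, so the lines are concurrent at (-15, 11).

Yes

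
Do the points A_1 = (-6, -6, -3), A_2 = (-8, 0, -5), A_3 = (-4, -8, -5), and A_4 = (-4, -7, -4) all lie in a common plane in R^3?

No

The four points are coplanar iff the 3×3 determinant with rows A_1A_2, A_1A_3, A_1A_4 is zero.
Rows: (-2, 6, -2), (2, -2, -2), (2, -1, -1).
Expanding along the first row: (-2)(0) − (6)(2) + (-2)(2) = -16.
Nonzero ⇒ not coplanar.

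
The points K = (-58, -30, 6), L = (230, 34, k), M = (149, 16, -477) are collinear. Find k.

-666

Direction KM = (207, 46, -483). From the x-coordinate of L, the parameter along the line is τ = (230 − (-58))/207 = 32/23.
Then k = 6 + 32/23·(-483) = -666.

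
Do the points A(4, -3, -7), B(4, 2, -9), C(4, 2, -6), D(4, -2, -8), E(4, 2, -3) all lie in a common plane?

The plane through A, B, C has normal n = AB × AC = (15, 0, 0) and equation n·P = 60.
Checking the remaining points: n·D = 60, n·E = 60.
All equal 60, so all 5 points lie in one plane.

Yes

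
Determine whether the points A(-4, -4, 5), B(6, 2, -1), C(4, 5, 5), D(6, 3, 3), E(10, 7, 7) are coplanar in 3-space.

The plane through A, B, C has normal n = AB × AC = (54, -48, 42) and equation n·P = 186.
Checking the remaining points: n·D = 306, n·E = 498.
Since n·D = 306 ≠ 186, D is off the plane and the points are not all coplanar.

No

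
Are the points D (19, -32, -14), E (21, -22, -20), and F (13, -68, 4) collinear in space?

DE = (2, 10, -6), DF = (-6, -36, 18).
Comparing components 2 and 3: (10)(18) − (-6)(-36) = -36 ≠ 0, so DE and DF are not parallel and the points are not collinear.

No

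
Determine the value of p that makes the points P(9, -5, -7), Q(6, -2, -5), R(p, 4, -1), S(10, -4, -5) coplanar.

0

Normal to plane PQS: n = (4, 8, -6); plane equation n·X = 38.
Requiring n·R = 38: (4)p + (38) = 38.
So p = 0.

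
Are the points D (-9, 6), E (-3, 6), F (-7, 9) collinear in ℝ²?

DE = (6, 0), DF = (2, 3).
det[DE; DF] = (6)(3) − (0)(2) = 18.
The determinant is nonzero, so they are not collinear.

No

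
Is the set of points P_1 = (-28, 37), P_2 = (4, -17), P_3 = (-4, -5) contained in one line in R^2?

No

P_1P_2 = (32, -54), P_1P_3 = (24, -42).
Twice the signed area of △P_1P_2P_3 is (32)(-42) − (-54)(24) = -48.
The area is nonzero, so the three points are not collinear.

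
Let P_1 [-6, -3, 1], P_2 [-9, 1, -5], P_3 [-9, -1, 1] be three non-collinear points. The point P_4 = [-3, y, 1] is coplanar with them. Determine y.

-5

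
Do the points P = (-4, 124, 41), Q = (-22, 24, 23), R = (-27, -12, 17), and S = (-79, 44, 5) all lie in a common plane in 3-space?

A normal to the plane through P, Q, R is n = PQ × PR = (-48, -18, 148).
The plane has equation n·X = 4028. For S: n·S = 3740.
3740 ≠ 4028, so S is off the plane.

No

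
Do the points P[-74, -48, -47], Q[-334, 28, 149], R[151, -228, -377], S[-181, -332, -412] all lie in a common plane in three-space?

No

The four points are coplanar iff the 3×3 determinant with rows PQ, PR, PS is zero.
Rows: (-260, 76, 196), (225, -180, -330), (-107, -284, -365).
Expanding along the first row: (-260)(-28020) − (76)(-117435) + (196)(-83160) = -89100.
Nonzero ⇒ not coplanar.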